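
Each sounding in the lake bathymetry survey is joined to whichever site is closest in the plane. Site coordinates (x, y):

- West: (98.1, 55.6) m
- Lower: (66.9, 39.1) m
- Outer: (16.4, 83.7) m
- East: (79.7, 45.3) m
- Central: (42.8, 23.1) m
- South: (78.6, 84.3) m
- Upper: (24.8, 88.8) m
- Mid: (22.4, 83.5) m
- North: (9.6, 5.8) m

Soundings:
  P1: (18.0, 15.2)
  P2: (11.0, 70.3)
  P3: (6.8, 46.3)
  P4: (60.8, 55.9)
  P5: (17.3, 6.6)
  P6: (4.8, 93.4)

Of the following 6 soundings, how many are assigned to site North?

P1 → North
P2 → Outer
P3 → Outer
P4 → Lower
P5 → North
P6 → Outer
2 of the 6 go to North.

2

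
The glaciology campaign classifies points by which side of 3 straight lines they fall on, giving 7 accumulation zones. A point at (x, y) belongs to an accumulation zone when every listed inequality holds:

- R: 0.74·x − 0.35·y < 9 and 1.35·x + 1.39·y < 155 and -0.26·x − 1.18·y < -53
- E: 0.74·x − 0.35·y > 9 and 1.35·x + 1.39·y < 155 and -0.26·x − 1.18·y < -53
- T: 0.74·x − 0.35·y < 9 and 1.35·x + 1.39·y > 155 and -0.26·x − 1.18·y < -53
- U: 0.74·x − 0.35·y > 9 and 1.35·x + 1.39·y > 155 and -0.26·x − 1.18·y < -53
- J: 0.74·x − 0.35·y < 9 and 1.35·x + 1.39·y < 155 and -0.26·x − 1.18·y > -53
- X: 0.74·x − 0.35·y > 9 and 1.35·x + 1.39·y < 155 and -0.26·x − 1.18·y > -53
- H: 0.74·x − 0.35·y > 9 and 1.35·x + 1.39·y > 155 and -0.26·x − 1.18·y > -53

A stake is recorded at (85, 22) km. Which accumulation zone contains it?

X

0.74·85 − 0.35·22 = 55.200, which is > 9
1.35·85 + 1.39·22 = 145.330, which is < 155
-0.26·85 − 1.18·22 = -48.060, which is > -53
This sign pattern matches X.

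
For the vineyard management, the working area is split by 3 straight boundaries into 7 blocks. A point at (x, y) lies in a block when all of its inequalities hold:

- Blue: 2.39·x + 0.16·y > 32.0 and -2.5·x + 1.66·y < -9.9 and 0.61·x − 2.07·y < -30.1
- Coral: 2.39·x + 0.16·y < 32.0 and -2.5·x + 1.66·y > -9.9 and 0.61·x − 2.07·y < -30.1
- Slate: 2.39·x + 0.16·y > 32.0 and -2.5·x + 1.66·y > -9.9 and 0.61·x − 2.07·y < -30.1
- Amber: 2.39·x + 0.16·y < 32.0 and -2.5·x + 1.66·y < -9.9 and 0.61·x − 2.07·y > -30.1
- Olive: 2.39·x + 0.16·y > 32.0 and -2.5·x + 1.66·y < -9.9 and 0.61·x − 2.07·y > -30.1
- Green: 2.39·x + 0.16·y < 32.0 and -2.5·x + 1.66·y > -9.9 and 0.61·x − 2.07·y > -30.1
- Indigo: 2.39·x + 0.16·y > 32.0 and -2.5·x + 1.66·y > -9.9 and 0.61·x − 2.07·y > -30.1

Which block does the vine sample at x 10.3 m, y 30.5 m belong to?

2.39·10.3 + 0.16·30.5 = 29.497, which is < 32.0
-2.5·10.3 + 1.66·30.5 = 24.880, which is > -9.9
0.61·10.3 − 2.07·30.5 = -56.852, which is < -30.1
This sign pattern matches Coral.

Coral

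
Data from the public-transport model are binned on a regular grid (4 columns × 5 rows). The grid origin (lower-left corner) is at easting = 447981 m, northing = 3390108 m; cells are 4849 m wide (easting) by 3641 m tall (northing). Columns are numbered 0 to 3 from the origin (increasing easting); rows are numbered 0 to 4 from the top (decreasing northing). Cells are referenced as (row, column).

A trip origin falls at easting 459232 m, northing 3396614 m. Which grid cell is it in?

Column index: ⌊(459232 − 447981) / 4849⌋ = ⌊2.320⌋ = 2
Row offset from origin: ⌊(3396614 − 3390108) / 3641⌋ = ⌊1.787⌋ = 1 → row 3 (counted from top)

(3, 2)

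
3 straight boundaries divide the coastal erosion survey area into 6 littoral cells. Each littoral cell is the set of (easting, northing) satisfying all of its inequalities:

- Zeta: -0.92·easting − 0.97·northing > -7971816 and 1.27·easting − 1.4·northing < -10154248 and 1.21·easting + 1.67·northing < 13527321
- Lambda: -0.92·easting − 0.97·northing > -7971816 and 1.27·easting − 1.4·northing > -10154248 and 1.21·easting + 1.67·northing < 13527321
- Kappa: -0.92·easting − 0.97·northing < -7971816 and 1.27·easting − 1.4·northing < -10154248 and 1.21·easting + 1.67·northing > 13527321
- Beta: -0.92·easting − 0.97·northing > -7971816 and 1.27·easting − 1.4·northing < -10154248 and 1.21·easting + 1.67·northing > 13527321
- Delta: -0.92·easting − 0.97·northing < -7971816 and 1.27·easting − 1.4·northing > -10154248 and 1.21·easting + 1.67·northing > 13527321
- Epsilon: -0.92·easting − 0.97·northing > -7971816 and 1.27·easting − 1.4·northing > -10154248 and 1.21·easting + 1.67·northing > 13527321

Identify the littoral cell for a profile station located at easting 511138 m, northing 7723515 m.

Zeta

-0.92·511138 − 0.97·7723515 = -7962056.510, which is > -7971816
1.27·511138 − 1.4·7723515 = -10163775.740, which is < -10154248
1.21·511138 + 1.67·7723515 = 13516747.030, which is < 13527321
This sign pattern matches Zeta.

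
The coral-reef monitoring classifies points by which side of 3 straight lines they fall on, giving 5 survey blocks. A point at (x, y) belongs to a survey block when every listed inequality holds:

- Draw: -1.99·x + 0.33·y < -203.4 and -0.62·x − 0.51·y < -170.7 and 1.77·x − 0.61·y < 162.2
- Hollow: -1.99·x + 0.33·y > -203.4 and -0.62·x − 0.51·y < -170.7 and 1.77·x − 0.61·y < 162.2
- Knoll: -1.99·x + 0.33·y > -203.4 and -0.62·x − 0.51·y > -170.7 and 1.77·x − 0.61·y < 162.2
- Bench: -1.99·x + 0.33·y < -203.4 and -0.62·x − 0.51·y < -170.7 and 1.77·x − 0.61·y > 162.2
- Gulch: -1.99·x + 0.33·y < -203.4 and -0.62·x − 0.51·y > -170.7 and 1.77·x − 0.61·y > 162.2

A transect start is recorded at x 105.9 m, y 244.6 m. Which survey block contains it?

-1.99·105.9 + 0.33·244.6 = -130.023, which is > -203.4
-0.62·105.9 − 0.51·244.6 = -190.404, which is < -170.7
1.77·105.9 − 0.61·244.6 = 38.237, which is < 162.2
This sign pattern matches Hollow.

Hollow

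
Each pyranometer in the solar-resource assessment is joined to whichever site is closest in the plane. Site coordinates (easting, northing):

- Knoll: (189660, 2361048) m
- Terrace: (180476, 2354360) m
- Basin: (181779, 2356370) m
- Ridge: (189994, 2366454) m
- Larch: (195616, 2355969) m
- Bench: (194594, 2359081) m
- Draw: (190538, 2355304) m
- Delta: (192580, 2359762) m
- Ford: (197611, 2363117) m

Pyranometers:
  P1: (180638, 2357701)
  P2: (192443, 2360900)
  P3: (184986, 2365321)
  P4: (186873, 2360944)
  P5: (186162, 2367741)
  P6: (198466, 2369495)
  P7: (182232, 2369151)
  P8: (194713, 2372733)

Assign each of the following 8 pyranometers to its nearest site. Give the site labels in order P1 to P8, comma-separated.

Basin, Delta, Ridge, Knoll, Ridge, Ford, Ridge, Ridge

P1 → Basin (d²=3073442.00)
P2 → Delta (d²=1313813.00)
P3 → Ridge (d²=26363753.00)
P4 → Knoll (d²=7778185.00)
P5 → Ridge (d²=16340593.00)
P6 → Ford (d²=41409909.00)
P7 → Ridge (d²=67522453.00)
P8 → Ridge (d²=61694802.00)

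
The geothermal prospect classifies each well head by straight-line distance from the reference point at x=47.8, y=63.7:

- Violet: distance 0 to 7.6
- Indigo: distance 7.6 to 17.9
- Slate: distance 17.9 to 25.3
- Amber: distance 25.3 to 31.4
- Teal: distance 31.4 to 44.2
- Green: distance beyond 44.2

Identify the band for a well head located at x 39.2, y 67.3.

Indigo

Distance = √((39.2−47.8)² + (67.3−63.7)²) = √(73.960 + 12.960) = 9.323.
7.6 ≤ 9.323 < 17.9 → Indigo.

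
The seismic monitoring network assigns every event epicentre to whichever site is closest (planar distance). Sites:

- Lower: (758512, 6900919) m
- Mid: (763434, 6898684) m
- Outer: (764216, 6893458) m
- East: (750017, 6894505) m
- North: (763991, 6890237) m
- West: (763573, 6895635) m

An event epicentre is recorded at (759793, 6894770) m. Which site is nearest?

West

Squared distances to each site:
Lower: 39451162.000; Mid: 28576277.000; Outer: 21284273.000; East: 95640401.000; North: 38171293.000; West: 15036625.000.
Minimum at West.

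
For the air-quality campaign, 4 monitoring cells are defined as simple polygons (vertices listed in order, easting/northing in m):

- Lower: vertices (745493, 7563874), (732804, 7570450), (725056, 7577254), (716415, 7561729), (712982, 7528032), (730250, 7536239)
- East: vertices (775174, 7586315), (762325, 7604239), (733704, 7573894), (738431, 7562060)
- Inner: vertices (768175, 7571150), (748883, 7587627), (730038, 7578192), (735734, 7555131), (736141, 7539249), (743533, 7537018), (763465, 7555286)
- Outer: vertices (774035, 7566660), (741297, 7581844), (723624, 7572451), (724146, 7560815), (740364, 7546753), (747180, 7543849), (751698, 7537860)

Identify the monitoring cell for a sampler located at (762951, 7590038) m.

East

Cast a ray rightward from (762951, 7590038). For each polygon, the edges (by vertex number in listed order) whose endpoints lie on opposite sides of northing = 7590038, where each meets that height, and whether that is right or left of the point:
Lower: no edge straddles that height → 0 crossings.
East: 1–2 at easting≈772505.1 (right), 2–3 at easting≈748930.8 (left) → 1 crossing.
Inner: no edge straddles that height → 0 crossings.
Outer: no edge straddles that height → 0 crossings.
Only East has an odd count, so the point is inside East.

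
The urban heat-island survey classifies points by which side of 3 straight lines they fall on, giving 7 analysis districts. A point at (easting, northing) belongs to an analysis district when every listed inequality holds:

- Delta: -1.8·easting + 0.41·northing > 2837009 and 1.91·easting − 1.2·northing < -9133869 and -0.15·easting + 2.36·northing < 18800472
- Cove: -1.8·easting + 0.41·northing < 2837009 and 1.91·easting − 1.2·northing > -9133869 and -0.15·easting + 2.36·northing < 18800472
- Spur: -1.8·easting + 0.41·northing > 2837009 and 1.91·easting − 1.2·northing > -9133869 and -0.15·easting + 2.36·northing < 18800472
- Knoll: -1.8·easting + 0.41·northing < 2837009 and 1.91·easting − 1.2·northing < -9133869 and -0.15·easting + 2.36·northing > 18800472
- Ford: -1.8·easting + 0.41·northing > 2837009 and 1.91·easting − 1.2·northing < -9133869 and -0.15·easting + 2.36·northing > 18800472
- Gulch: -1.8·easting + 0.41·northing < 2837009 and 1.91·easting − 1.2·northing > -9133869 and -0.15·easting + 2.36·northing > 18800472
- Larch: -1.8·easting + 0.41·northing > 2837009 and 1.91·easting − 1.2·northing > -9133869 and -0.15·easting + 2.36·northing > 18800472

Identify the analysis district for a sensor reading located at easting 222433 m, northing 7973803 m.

-1.8·222433 + 0.41·7973803 = 2868879.830, which is > 2837009
1.91·222433 − 1.2·7973803 = -9143716.570, which is < -9133869
-0.15·222433 + 2.36·7973803 = 18784810.130, which is < 18800472
This sign pattern matches Delta.

Delta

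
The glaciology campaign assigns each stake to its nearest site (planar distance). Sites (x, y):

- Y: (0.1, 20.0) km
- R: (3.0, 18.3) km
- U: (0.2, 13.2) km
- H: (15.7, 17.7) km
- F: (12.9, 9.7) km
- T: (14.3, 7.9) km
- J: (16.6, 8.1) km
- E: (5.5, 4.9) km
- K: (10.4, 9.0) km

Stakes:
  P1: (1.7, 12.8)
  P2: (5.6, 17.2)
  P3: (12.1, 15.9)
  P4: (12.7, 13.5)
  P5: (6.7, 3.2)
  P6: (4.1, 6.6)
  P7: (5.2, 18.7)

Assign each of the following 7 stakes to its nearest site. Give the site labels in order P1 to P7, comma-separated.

U, R, H, F, E, E, R

P1 → U (d²=2.41)
P2 → R (d²=7.97)
P3 → H (d²=16.20)
P4 → F (d²=14.48)
P5 → E (d²=4.33)
P6 → E (d²=4.85)
P7 → R (d²=5.00)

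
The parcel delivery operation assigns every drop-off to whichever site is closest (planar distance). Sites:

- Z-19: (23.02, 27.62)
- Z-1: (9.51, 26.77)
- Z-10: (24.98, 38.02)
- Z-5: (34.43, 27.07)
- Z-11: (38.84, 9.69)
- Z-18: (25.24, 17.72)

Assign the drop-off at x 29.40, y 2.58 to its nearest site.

Z-11

Squared distances to each site:
Z-19: 667.706; Z-1: 980.768; Z-10: 1275.530; Z-5: 625.061; Z-11: 139.666; Z-18: 246.525.
Minimum at Z-11.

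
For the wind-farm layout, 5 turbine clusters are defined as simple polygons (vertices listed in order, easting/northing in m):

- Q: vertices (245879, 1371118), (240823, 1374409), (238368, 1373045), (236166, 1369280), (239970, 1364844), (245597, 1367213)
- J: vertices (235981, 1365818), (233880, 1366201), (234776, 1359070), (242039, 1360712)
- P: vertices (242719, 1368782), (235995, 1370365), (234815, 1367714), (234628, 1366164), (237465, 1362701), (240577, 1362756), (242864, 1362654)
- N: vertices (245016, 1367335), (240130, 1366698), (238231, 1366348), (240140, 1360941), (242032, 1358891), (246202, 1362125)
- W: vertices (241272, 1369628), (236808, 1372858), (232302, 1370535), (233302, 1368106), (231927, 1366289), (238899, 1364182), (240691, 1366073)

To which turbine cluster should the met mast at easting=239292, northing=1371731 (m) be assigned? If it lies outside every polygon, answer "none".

Cast a ray rightward from (239292, 1371731). For each polygon, the edges (by vertex number in listed order) whose endpoints lie on opposite sides of northing = 1371731, where each meets that height, and whether that is right or left of the point:
Q: 1–2 at easting≈244937.2 (right), 3–4 at easting≈237599.5 (left) → 1 crossing.
J: no edge straddles that height → 0 crossings.
P: no edge straddles that height → 0 crossings.
N: no edge straddles that height → 0 crossings.
W: 1–2 at easting≈238365.6 (left), 2–3 at easting≈234621.9 (left) → 0 crossings.
Only Q has an odd count, so the point is inside Q.

Q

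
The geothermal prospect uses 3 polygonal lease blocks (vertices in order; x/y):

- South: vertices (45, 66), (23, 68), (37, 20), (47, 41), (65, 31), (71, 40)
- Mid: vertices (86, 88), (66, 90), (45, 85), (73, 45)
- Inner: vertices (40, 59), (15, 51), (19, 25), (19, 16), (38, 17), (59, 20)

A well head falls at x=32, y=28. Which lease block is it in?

Inner

Cast a ray rightward from (32, 28). For each polygon, the edges (by vertex number in listed order) whose endpoints lie on opposite sides of y = 28, where each meets that height, and whether that is right or left of the point:
South: 2–3 at x≈34.7 (right), 3–4 at x≈40.8 (right) → 2 crossings.
Mid: no edge straddles that height → 0 crossings.
Inner: 2–3 at x≈18.5 (left), 6–1 at x≈55.1 (right) → 1 crossing.
Only Inner has an odd count, so the point is inside Inner.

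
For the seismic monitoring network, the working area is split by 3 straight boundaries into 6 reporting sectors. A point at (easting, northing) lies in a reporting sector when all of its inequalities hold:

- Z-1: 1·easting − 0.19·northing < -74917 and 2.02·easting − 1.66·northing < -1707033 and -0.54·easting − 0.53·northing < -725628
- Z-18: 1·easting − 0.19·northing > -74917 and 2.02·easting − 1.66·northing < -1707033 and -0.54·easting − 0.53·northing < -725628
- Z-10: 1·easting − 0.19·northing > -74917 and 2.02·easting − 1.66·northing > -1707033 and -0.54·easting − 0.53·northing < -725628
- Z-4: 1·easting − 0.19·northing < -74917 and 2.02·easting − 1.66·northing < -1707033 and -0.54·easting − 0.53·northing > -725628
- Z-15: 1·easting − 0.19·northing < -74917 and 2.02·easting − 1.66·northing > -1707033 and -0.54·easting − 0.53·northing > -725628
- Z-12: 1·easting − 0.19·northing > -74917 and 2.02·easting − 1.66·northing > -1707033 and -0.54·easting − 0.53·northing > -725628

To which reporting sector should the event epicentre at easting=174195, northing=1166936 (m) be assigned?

1·174195 − 0.19·1166936 = -47522.840, which is > -74917
2.02·174195 − 1.66·1166936 = -1585239.860, which is > -1707033
-0.54·174195 − 0.53·1166936 = -712541.380, which is > -725628
This sign pattern matches Z-12.

Z-12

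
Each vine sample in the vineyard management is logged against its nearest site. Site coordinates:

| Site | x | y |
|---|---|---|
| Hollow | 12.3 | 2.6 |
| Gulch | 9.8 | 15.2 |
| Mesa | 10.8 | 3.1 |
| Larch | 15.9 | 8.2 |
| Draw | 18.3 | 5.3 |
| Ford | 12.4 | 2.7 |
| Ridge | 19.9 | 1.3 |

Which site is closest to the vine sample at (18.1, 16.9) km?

Squared distances to each site:
Hollow: 238.130; Gulch: 71.780; Mesa: 243.730; Larch: 80.530; Draw: 134.600; Ford: 234.130; Ridge: 246.600.
Minimum at Gulch.

Gulch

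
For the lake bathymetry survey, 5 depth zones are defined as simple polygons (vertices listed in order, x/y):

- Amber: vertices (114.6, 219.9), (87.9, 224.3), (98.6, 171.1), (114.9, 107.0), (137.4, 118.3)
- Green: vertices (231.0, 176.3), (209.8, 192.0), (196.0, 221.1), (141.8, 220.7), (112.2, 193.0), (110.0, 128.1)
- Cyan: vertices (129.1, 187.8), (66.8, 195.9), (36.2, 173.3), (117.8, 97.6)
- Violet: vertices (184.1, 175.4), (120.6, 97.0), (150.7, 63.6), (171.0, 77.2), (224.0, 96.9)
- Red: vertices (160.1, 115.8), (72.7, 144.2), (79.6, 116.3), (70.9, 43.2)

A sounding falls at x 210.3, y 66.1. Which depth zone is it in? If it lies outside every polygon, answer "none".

none

Cast a ray rightward from (210.3, 66.1). For each polygon, the edges (by vertex number in listed order) whose endpoints lie on opposite sides of y = 66.1, where each meets that height, and whether that is right or left of the point:
Amber: no edge straddles that height → 0 crossings.
Green: no edge straddles that height → 0 crossings.
Cyan: no edge straddles that height → 0 crossings.
Violet: 2–3 at x≈148.45 (left), 3–4 at x≈154.43 (left) → 0 crossings.
Red: 3–4 at x≈73.63 (left), 4–1 at x≈99.04 (left) → 0 crossings.
All counts are even, so the point lies outside every listed polygon.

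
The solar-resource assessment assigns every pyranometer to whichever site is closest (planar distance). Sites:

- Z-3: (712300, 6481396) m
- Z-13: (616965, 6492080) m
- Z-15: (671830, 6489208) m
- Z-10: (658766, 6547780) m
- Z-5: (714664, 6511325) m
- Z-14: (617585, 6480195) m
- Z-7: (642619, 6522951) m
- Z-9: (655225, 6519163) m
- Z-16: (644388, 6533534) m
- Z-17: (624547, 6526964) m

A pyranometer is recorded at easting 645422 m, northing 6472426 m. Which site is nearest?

Squared distances to each site:
Z-3: 4553127784.000; Z-13: 1196080565.000; Z-15: 979017988.000; Z-10: 5856287652.000; Z-5: 6307586765.000; Z-14: 835255930.000; Z-7: 2560632434.000; Z-9: 2280445978.000; Z-16: 3735256820.000; Z-17: 3410159069.000.
Minimum at Z-14.

Z-14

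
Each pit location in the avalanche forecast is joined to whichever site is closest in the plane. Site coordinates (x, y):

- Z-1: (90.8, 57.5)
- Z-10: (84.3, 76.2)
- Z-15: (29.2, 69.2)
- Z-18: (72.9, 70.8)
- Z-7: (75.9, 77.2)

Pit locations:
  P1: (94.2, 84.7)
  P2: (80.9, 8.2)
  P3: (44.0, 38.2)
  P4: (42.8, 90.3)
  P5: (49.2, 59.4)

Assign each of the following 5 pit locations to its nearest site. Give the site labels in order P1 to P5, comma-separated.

P1 → Z-10 (d²=170.26)
P2 → Z-1 (d²=2528.50)
P3 → Z-15 (d²=1180.04)
P4 → Z-15 (d²=630.17)
P5 → Z-15 (d²=496.04)

Z-10, Z-1, Z-15, Z-15, Z-15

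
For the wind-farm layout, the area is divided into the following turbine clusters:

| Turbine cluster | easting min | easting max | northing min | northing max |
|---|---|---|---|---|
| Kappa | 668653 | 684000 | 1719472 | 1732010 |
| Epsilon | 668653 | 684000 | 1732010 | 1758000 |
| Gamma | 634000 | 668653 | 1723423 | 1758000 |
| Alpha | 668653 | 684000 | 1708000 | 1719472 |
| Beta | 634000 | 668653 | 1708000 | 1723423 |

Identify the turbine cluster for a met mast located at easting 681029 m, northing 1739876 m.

The point has easting = 681029 and northing = 1739876.
Only Epsilon satisfies 668653 ≤ easting ≤ 684000 and 1732010 ≤ northing ≤ 1758000.

Epsilon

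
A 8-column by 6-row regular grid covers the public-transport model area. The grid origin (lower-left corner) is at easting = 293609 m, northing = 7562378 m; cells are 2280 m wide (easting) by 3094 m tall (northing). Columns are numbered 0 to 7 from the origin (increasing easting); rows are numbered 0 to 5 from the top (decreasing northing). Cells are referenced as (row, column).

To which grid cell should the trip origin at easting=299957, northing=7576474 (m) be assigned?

(1, 2)

Column index: ⌊(299957 − 293609) / 2280⌋ = ⌊2.784⌋ = 2
Row offset from origin: ⌊(7576474 − 7562378) / 3094⌋ = ⌊4.556⌋ = 4 → row 1 (counted from top)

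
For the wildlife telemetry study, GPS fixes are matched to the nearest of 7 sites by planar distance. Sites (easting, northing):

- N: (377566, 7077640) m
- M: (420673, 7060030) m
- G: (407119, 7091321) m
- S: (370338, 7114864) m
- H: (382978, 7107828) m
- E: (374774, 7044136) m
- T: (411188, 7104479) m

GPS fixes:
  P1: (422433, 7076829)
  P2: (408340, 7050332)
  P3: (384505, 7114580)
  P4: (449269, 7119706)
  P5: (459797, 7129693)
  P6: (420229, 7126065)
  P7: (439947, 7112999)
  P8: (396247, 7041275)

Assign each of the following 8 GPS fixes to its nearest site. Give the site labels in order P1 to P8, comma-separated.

M, M, H, T, T, T, T, E

P1 → M (d²=285304001.00)
P2 → M (d²=246154093.00)
P3 → H (d²=47921233.00)
P4 → T (d²=1682024090.00)
P5 → T (d²=2998580677.00)
P6 → T (d²=547695077.00)
P7 → T (d²=899670481.00)
P8 → E (d²=469275050.00)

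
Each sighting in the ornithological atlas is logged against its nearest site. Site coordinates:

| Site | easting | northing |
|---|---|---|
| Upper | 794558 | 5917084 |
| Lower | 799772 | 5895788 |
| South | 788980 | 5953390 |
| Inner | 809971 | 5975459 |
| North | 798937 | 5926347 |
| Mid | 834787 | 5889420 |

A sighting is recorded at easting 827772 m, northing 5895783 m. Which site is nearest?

Squared distances to each site:
Upper: 1556902397.000; Lower: 784000025.000; South: 4823385713.000; Inner: 6665140577.000; North: 1765615321.000; Mid: 89697994.000.
Minimum at Mid.

Mid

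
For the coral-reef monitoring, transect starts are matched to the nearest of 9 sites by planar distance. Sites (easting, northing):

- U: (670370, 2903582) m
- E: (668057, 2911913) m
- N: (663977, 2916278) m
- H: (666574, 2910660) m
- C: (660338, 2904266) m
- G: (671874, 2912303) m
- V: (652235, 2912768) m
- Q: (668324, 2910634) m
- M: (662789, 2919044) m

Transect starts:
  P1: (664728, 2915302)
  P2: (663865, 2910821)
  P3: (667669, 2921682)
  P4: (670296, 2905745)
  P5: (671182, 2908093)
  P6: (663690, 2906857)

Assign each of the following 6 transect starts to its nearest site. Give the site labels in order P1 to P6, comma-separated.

N, H, M, U, Q, C

P1 → N (d²=1516577.00)
P2 → H (d²=7364602.00)
P3 → M (d²=30773444.00)
P4 → U (d²=4684045.00)
P5 → Q (d²=14624845.00)
P6 → C (d²=17949185.00)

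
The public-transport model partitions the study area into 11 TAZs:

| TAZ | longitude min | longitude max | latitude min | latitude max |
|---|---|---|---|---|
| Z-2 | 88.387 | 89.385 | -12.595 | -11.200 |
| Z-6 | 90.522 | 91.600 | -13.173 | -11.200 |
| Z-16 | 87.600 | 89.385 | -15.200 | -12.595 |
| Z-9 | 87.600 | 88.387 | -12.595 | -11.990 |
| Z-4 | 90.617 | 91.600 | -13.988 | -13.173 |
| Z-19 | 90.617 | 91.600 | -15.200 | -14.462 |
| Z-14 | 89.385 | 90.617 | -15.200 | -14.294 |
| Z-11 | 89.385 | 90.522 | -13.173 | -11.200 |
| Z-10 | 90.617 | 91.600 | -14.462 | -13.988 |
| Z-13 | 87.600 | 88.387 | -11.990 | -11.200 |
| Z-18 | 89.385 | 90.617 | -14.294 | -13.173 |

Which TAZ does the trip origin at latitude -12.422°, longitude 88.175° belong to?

Z-9

The point has longitude = 88.175 and latitude = -12.422.
Only Z-9 satisfies 87.600 ≤ longitude ≤ 88.387 and -12.595 ≤ latitude ≤ -11.990.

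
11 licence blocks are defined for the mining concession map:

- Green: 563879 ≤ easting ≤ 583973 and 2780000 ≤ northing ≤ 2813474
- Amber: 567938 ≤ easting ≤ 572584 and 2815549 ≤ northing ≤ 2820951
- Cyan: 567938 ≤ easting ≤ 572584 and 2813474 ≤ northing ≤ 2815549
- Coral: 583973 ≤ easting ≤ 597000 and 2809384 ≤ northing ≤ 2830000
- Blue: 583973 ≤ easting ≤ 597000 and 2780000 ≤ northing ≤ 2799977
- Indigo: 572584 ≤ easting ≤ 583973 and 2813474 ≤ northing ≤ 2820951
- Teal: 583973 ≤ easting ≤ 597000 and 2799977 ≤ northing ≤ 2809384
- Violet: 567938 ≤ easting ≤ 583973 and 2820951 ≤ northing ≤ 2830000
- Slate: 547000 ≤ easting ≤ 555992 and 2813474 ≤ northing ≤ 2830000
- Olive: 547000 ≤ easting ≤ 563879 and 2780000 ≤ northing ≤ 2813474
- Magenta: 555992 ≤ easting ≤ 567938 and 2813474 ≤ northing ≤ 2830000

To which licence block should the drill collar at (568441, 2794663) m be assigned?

The point has easting = 568441 and northing = 2794663.
Only Green satisfies 563879 ≤ easting ≤ 583973 and 2780000 ≤ northing ≤ 2813474.

Green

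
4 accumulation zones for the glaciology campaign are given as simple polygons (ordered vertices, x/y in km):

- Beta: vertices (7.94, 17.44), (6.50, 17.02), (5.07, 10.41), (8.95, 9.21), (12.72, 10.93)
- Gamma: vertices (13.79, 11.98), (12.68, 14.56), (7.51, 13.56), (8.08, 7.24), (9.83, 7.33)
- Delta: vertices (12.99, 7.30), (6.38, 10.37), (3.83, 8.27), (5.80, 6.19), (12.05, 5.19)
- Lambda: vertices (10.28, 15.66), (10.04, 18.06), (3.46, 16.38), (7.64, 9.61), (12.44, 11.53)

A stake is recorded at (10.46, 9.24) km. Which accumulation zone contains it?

Gamma

Cast a ray rightward from (10.46, 9.24). For each polygon, the edges (by vertex number in listed order) whose endpoints lie on opposite sides of y = 9.24, where each meets that height, and whether that is right or left of the point:
Beta: 3–4 at x≈8.853 (left), 4–5 at x≈9.016 (left) → 0 crossings.
Gamma: 3–4 at x≈7.900 (left), 5–1 at x≈11.457 (right) → 1 crossing.
Delta: 1–2 at x≈8.813 (left), 2–3 at x≈5.008 (left) → 0 crossings.
Lambda: no edge straddles that height → 0 crossings.
Only Gamma has an odd count, so the point is inside Gamma.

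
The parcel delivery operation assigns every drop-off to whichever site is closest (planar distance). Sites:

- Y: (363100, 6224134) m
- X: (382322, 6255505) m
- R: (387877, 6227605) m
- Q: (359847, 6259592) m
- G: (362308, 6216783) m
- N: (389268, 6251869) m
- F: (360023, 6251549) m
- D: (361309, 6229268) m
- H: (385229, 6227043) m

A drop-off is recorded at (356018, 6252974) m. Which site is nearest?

Squared distances to each site:
Y: 881900324.000; X: 698306377.000; R: 1658582042.000; Q: 58459165.000; G: 1349352581.000; N: 1106783525.000; F: 18070650.000; D: 589969117.000; H: 1525699282.000.
Minimum at F.

F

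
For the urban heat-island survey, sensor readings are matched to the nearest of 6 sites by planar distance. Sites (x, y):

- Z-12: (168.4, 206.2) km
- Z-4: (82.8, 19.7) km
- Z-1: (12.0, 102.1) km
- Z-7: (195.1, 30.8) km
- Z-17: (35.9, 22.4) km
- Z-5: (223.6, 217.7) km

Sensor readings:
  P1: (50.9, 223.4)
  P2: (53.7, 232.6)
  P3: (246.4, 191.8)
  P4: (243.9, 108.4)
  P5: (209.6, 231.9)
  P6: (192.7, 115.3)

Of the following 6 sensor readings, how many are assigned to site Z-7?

2

P1 → Z-12
P2 → Z-12
P3 → Z-5
P4 → Z-7
P5 → Z-5
P6 → Z-7
2 of the 6 go to Z-7.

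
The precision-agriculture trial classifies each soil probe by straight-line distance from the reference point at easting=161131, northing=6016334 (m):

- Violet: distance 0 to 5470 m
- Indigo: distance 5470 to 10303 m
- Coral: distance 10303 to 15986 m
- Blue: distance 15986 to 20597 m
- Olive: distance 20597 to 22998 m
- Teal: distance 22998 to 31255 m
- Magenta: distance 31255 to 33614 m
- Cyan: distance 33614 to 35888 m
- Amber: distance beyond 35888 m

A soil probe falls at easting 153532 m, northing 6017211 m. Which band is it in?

Indigo

Distance = √((153532−161131)² + (6017211−6016334)²) = √(57744801.000 + 769129.000) = 7649.440 m.
5470 ≤ 7649.440 < 10303 → Indigo.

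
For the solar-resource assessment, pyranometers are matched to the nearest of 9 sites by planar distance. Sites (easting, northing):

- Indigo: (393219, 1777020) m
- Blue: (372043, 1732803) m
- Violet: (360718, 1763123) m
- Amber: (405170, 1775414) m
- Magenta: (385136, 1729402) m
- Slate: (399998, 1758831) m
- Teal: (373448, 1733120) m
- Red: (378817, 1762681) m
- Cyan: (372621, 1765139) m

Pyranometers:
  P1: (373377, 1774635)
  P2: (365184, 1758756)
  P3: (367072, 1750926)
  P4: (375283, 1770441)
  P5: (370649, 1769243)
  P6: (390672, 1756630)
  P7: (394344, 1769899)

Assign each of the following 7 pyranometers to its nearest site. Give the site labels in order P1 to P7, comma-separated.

Cyan, Violet, Violet, Cyan, Cyan, Slate, Indigo

P1 → Cyan (d²=90745552.00)
P2 → Violet (d²=39015845.00)
P3 → Violet (d²=189140125.00)
P4 → Cyan (d²=35197448.00)
P5 → Cyan (d²=20731600.00)
P6 → Slate (d²=91818677.00)
P7 → Indigo (d²=51974266.00)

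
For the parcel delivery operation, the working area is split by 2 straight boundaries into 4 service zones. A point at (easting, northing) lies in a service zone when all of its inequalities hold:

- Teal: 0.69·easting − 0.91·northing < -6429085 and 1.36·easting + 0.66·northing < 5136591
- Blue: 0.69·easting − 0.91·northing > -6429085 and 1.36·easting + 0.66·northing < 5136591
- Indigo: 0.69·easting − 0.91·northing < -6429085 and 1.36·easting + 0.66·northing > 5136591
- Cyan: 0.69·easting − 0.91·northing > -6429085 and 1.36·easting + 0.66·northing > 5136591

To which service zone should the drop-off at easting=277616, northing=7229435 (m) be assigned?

0.69·277616 − 0.91·7229435 = -6387230.810, which is > -6429085
1.36·277616 + 0.66·7229435 = 5148984.860, which is > 5136591
This sign pattern matches Cyan.

Cyan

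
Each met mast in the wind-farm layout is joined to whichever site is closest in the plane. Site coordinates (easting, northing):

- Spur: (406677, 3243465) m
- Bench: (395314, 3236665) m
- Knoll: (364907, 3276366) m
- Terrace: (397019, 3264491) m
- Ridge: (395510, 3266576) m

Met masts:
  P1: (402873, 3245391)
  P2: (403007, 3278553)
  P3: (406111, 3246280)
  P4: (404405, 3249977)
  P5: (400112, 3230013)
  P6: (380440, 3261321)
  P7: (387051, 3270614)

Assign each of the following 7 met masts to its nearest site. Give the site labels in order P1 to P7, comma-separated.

Spur, Ridge, Spur, Spur, Bench, Ridge, Ridge

P1 → Spur (d²=18179892.00)
P2 → Ridge (d²=199653538.00)
P3 → Spur (d²=8244581.00)
P4 → Spur (d²=47568128.00)
P5 → Bench (d²=67269908.00)
P6 → Ridge (d²=254719925.00)
P7 → Ridge (d²=87860125.00)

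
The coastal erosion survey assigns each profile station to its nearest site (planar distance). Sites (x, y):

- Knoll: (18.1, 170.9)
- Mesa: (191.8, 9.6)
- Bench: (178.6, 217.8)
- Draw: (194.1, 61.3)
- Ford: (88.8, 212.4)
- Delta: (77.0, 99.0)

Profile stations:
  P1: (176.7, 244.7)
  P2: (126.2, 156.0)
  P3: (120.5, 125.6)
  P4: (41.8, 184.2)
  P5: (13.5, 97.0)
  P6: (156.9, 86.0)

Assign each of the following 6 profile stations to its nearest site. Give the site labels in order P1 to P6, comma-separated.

P1 → Bench (d²=727.22)
P2 → Ford (d²=4579.72)
P3 → Delta (d²=2599.81)
P4 → Knoll (d²=738.58)
P5 → Delta (d²=4036.25)
P6 → Draw (d²=1993.93)

Bench, Ford, Delta, Knoll, Delta, Draw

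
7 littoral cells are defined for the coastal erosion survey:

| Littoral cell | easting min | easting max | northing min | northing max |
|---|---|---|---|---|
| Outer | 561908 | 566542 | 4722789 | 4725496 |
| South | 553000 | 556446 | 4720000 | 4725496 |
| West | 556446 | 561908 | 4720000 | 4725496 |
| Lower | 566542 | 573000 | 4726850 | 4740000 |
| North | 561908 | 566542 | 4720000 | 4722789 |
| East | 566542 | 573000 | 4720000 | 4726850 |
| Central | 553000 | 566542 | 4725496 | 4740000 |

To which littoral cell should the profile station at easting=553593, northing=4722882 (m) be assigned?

The point has easting = 553593 and northing = 4722882.
Only South satisfies 553000 ≤ easting ≤ 556446 and 4720000 ≤ northing ≤ 4725496.

South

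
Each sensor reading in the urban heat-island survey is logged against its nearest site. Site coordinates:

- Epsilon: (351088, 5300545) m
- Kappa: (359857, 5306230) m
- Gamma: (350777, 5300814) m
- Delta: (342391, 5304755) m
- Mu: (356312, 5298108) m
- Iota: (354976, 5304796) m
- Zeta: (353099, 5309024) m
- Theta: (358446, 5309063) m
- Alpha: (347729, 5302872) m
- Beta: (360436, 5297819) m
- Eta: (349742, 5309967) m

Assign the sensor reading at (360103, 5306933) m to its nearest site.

Squared distances to each site:
Epsilon: 122076769.000; Kappa: 554725.000; Gamma: 124416437.000; Delta: 318458628.000; Mu: 92252306.000; Iota: 30852898.000; Zeta: 53428297.000; Theta: 7282549.000; Alpha: 169607597.000; Beta: 83175885.000; Eta: 116555477.000.
Minimum at Kappa.

Kappa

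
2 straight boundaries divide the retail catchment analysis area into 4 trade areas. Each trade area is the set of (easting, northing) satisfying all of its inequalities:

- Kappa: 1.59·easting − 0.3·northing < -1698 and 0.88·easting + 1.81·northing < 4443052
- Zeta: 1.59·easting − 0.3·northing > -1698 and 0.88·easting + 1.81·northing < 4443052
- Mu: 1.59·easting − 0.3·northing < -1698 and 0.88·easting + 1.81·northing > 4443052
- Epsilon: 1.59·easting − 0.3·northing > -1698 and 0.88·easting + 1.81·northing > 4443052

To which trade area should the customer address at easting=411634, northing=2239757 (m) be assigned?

1.59·411634 − 0.3·2239757 = -17429.040, which is < -1698
0.88·411634 + 1.81·2239757 = 4416198.090, which is < 4443052
This sign pattern matches Kappa.

Kappa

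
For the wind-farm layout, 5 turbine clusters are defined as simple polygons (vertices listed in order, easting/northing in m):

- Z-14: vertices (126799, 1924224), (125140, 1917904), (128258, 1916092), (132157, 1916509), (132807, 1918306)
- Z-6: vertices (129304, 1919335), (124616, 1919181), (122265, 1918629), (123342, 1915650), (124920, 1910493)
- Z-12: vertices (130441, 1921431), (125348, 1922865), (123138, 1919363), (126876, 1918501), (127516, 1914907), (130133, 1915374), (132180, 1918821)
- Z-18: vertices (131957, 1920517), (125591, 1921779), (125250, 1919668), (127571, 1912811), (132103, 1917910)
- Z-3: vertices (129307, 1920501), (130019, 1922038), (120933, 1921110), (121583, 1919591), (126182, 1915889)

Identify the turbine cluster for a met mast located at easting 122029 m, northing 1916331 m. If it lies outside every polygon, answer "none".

none

Cast a ray rightward from (122029, 1916331). For each polygon, the edges (by vertex number in listed order) whose endpoints lie on opposite sides of northing = 1916331, where each meets that height, and whether that is right or left of the point:
Z-14: 2–3 at easting≈127846.7 (right), 3–4 at easting≈130492.7 (right) → 2 crossings.
Z-6: 3–4 at easting≈123095.8 (right), 5–1 at easting≈127814.6 (right) → 2 crossings.
Z-12: 4–5 at easting≈127262.4 (right), 6–7 at easting≈130701.3 (right) → 2 crossings.
Z-18: 3–4 at easting≈126379.5 (right), 4–5 at easting≈130699.6 (right) → 2 crossings.
Z-3: 4–5 at easting≈125632.9 (right), 5–1 at easting≈126481.5 (right) → 2 crossings.
All counts are even, so the point lies outside every listed polygon.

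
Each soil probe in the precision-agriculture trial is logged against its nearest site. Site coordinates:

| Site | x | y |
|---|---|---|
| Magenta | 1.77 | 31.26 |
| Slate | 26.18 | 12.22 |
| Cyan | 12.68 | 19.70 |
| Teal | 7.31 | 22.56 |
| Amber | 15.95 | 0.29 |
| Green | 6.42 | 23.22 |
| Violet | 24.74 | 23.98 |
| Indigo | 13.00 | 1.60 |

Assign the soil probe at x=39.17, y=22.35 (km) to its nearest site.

Violet

Squared distances to each site:
Magenta: 1478.148; Slate: 271.357; Cyan: 708.743; Teal: 1015.104; Amber: 1025.812; Green: 1073.319; Violet: 210.882; Indigo: 1115.431.
Minimum at Violet.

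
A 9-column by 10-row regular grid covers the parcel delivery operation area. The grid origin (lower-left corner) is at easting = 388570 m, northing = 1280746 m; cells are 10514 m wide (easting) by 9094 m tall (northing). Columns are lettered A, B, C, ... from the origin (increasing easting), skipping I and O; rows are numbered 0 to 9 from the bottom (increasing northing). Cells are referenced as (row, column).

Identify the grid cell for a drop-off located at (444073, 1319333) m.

(4, F)

Column index: ⌊(444073 − 388570) / 10514⌋ = ⌊5.279⌋ = 5 → column F
Row offset from origin: ⌊(1319333 − 1280746) / 9094⌋ = ⌊4.243⌋ = 4 → row 4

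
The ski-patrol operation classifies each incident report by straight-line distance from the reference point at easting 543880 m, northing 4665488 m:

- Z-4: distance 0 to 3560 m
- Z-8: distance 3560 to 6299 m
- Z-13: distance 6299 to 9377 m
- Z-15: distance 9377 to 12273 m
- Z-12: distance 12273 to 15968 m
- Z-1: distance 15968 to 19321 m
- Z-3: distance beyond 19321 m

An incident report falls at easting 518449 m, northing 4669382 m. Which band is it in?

Z-3

Distance = √((518449−543880)² + (4669382−4665488)²) = √(646735761.000 + 15163236.000) = 25727.398 m.
19321 ≤ 25727.398 < ∞ → Z-3.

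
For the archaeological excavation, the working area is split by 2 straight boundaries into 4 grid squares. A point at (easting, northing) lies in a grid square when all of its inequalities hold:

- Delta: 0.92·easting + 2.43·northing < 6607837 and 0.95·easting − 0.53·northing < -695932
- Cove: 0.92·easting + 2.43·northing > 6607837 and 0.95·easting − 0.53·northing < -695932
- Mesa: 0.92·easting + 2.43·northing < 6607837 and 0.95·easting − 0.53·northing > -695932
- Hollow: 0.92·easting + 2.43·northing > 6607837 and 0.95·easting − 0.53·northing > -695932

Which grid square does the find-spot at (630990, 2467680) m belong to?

0.92·630990 + 2.43·2467680 = 6576973.200, which is < 6607837
0.95·630990 − 0.53·2467680 = -708429.900, which is < -695932
This sign pattern matches Delta.

Delta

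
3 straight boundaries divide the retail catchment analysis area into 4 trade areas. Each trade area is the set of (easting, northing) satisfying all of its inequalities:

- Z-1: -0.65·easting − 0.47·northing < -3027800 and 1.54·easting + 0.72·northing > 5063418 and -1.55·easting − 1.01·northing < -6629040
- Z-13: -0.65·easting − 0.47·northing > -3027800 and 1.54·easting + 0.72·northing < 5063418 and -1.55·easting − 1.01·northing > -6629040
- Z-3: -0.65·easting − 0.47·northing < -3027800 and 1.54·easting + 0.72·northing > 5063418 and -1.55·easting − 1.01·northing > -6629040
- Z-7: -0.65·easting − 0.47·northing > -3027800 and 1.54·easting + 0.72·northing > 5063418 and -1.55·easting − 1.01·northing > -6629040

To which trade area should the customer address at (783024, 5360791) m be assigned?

Z-3

-0.65·783024 − 0.47·5360791 = -3028537.370, which is < -3027800
1.54·783024 + 0.72·5360791 = 5065626.480, which is > 5063418
-1.55·783024 − 1.01·5360791 = -6628086.110, which is > -6629040
This sign pattern matches Z-3.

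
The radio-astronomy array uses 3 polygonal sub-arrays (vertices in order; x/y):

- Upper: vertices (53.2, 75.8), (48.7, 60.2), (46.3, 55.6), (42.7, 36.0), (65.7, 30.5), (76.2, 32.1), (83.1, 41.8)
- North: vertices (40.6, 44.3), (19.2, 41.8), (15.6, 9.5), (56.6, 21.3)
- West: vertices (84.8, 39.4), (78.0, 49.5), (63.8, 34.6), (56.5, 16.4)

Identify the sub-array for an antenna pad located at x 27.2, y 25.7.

Cast a ray rightward from (27.2, 25.7). For each polygon, the edges (by vertex number in listed order) whose endpoints lie on opposite sides of y = 25.7, where each meets that height, and whether that is right or left of the point:
Upper: no edge straddles that height → 0 crossings.
North: 2–3 at x≈17.41 (left), 4–1 at x≈53.54 (right) → 1 crossing.
West: 3–4 at x≈60.23 (right), 4–1 at x≈67.94 (right) → 2 crossings.
Only North has an odd count, so the point is inside North.

North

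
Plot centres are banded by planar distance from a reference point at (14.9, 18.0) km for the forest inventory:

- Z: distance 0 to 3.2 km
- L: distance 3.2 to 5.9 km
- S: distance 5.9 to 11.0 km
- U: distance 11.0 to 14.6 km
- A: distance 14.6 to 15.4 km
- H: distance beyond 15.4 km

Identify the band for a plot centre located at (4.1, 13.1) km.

Distance = √((4.1−14.9)² + (13.1−18.0)²) = √(116.640 + 24.010) = 11.860 km.
11.0 ≤ 11.860 < 14.6 → U.

U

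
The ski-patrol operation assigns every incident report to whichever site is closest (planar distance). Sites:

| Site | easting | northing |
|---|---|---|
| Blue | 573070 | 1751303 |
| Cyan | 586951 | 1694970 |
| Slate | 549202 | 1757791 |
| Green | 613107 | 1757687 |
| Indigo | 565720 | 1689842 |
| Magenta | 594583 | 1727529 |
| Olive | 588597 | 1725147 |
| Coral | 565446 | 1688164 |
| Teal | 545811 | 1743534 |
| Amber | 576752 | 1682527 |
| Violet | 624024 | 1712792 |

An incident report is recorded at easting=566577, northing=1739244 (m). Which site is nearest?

Blue

Squared distances to each site:
Blue: 187578530.000; Cyan: 2375286952.000; Slate: 645881834.000; Green: 2505185149.000; Indigo: 2441292053.000; Magenta: 921577261.000; Olive: 683605809.000; Coral: 2610445561.000; Teal: 449630856.000; Amber: 3320348714.000; Violet: 3999866113.000.
Minimum at Blue.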